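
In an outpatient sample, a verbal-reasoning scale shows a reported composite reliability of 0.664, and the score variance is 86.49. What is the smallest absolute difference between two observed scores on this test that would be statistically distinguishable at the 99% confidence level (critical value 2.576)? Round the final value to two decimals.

19.64

SD = √86.49 = 9.3000
SEM = 9.3000 × √(1 − 0.6640) = 9.3000 × √0.3360 ≈ 9.3000 × 0.5797 ≈ 5.3908
SE_diff = SEM × √2 ≈ 5.3908 × 1.4142 ≈ 7.6237
Minimum reliable difference = 2.576 × SE_diff ≈ 2.576 × 7.6237 ≈ 19.6387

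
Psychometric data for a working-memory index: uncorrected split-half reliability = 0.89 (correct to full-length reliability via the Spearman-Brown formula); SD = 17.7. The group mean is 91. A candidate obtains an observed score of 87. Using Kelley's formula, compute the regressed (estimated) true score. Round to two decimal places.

87.23

Spearman-Brown: r = 2(0.89) / (1 + 0.89) = 1.780 / 1.890 ≈ 0.942
T̂ = 0.942(87) + 0.058(91) ≈ 87.233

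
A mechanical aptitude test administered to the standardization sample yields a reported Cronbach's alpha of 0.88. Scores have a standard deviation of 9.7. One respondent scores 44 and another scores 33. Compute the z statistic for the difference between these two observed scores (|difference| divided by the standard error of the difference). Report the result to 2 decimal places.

2.31

SEM = 9.70000 * √(1 − 0.88000) = 9.70000 * √0.12000 ≈ 9.70000 * 0.34641 ≈ 3.36018
Standard error of the difference = 3.36018·√2 ≈ 4.75201
z = |44 − 33| / 4.75201 = 11 / 4.75201 ≈ 2.31481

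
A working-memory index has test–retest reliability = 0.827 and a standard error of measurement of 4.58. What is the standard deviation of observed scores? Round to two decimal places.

SD = SEM / √(1 − r) = 4.58 / √0.173 ≈ 4.58 / 0.416 ≈ 11.011

11.01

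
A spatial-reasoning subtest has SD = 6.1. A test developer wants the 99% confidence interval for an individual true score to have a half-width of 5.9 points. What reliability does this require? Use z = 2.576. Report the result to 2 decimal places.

SEM needed = half-width / z = 5.9/2.576 ≈ 2.290
r = 1 − (SEM / SD)² = 1 − (2.290 / 6.1)² ≈ 1 − 0.141 ≈ 0.859

0.86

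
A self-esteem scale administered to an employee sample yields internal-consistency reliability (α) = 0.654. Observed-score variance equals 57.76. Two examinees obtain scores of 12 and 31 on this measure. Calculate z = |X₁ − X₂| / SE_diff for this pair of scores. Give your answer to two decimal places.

σ = 57.76^(1/2) = 7.6000
SEM = 7.6000 · √(1 − 0.6540) = 7.6000 · √0.3460 ≃ 7.6000 · 0.5882 ≃ 4.4705
Standard error of the difference = 4.4705·√2 ≃ 6.3222
z = |12 − 31| / 6.3222 = 19 / 6.3222 ≃ 3.0053

3.01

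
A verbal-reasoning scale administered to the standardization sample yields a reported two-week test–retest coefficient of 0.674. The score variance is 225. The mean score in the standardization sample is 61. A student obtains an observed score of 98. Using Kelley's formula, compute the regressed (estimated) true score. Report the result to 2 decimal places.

T̂ = 0.674(98) + 0.326(61) ≃ 85.938

85.94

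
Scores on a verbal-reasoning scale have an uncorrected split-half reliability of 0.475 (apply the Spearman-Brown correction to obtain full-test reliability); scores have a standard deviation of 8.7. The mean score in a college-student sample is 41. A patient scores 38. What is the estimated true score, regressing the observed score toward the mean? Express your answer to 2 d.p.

Spearman-Brown: r = 2(0.475) / (1 + 0.475) = 0.9500 / 1.4750 ≈ 0.6441
Estimated true score = 0.6441×38 + (1 − 0.6441)×41 ≈ 39.0678

39.07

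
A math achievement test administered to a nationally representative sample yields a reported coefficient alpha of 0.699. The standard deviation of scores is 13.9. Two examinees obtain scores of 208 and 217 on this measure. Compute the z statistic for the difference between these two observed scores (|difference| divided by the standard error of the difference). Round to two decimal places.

0.83

SEM = 13.9000 × √(1 − 0.6990) = 13.9000 × √0.3010 ≈ 13.9000 × 0.5486 ≈ 7.6260
SE_diff = √2 × SEM ≈ 10.7848
z = 9 / 10.7848 ≈ 0.8345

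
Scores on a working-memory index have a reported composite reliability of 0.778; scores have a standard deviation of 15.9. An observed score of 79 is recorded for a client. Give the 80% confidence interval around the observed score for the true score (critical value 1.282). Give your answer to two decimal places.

SEM = 15.9000 × √(1 − 0.7780) = 15.9000 × √0.2220 ≈ 15.9000 × 0.4712 ≈ 7.4916
1.282 × SEM ≈ 9.6042
80% CI: 79 ± 9.6042 = [69.3958, 88.6042]

[69.40, 88.60]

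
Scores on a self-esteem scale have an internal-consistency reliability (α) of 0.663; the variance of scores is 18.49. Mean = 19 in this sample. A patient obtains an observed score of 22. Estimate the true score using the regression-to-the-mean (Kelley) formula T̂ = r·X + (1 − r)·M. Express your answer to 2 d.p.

Estimated true score = 0.66300*22 + (1 − 0.66300)*19 ≈ 20.98900

20.99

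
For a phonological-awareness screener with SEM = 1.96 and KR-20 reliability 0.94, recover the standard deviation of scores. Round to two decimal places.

SD = 1.96 / √(1 − 0.94) ≈ 8.002

8.00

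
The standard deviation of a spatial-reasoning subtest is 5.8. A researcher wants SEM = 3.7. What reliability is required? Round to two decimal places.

r = 1 − (SEM / SD)² = 1 − (3.7000 / 5.8)² ≈ 1 − 0.4070 ≈ 0.5930

0.59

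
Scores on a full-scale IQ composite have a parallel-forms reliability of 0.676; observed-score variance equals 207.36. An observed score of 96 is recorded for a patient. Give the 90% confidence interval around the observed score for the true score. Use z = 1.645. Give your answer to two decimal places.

σ = 207.36^(1/2) = 14.400
SEM = 14.400 × √(1 − 0.676) = 14.400 × √0.324 ≃ 14.400 × 0.569 ≃ 8.197
1.645 × SEM ≃ 13.483
Interval: (82.517, 109.483)

[82.52, 109.48]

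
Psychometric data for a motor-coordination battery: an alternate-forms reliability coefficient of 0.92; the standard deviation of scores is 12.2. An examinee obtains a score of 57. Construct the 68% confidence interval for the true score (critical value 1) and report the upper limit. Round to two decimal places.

60.45

SEM = 12.200×√(1 − 0.920) ≈ 3.451
Half-width = 1×3.451 ≈ 3.451
Upper bound: 57 + 3.451 = 60.451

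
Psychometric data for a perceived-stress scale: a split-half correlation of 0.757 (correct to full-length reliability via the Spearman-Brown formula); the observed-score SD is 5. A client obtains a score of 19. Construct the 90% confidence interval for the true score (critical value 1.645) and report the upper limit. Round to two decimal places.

Full-length reliability (Spearman-Brown) = 2(0.757)/(1+0.757) ≈ 0.8617
SEM = 5.0000 × √(1 − 0.8617) = 5.0000 × √0.1383 ≈ 5.0000 × 0.3719 ≈ 1.8595
Half-width = 1.645×1.8595 ≈ 3.0588
Upper limit = 19 + 3.0588 ≈ 22.0588

22.06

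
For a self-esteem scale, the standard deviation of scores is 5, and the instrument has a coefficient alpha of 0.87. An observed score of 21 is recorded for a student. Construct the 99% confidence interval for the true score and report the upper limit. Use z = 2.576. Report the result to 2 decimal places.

SEM = 5.0000 * √(1 − 0.8700) = 5.0000 * √0.1300 ≈ 5.0000 * 0.3606 ≈ 1.8028
Half-width = 2.576*1.8028 ≈ 4.6440
Upper bound: 21 + 4.6440 = 25.6440

25.64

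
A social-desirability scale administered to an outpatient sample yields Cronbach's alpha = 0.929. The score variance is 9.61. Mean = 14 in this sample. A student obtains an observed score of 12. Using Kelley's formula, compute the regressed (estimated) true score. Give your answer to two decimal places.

Estimated true score = 0.9290*12 + (1 − 0.9290)*14 ≃ 12.1420

12.14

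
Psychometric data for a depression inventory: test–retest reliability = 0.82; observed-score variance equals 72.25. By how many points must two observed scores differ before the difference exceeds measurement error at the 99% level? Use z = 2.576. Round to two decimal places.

13.14

SD = √72.25 ≈ 8.500
SEM = 8.500 · √(1 − 0.820) = 8.500 · √0.180 ≈ 8.500 · 0.424 ≈ 3.606
SE_diff = √2 · SEM ≈ 5.100
Smallest detectable difference = 2.576·5.100 ≈ 13.138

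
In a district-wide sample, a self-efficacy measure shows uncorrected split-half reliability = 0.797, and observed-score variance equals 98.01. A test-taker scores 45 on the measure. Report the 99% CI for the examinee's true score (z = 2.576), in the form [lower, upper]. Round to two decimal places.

SD = √98.01 ≃ 9.900
Spearman-Brown: r = 2(0.797) / (1 + 0.797) = 1.594 / 1.797 ≃ 0.887
SEM = 9.900 × √(1 − 0.887) = 9.900 × √0.113 ≃ 9.900 × 0.336 ≃ 3.327
Margin = 2.576 × 3.327 ≃ 8.571
99% CI: 45 ± 8.571 = [36.429, 53.571]

[36.43, 53.57]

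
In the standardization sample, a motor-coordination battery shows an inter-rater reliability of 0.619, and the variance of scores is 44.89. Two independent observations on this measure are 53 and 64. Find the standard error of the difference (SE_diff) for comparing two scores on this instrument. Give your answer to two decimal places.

SD = √44.89 = 6.7000
SEM = 6.7000 · √(1 − 0.6190) = 6.7000 · √0.3810 ≈ 6.7000 · 0.6173 ≈ 4.1356
SE_diff = SEM · √2 ≈ 4.1356 · 1.4142 ≈ 5.8486

5.85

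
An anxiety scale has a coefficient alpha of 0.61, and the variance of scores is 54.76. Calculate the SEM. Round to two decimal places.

σ = 54.76^(1/2) = 7.400
The standard error of measurement is 7.400·√(1 − 0.610) ≈ 7.400·0.624 ≈ 4.621.

4.62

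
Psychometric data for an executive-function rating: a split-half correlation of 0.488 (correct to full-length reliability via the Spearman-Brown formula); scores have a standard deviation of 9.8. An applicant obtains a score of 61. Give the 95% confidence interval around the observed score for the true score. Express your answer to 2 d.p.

Spearman-Brown: r = 2(0.488) / (1 + 0.488) = 0.976 / 1.488 ≈ 0.656
SEM = 9.800*√(1 − 0.656) ≈ 5.749
Margin = 1.96 * 5.749 ≈ 11.267
Interval: (49.733, 72.267)

[49.73, 72.27]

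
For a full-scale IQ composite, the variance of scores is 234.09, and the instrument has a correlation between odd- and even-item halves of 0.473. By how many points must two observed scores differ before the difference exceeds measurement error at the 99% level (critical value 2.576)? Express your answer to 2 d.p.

33.34

σ = 234.09^(1/2) = 15.300
r_full = 2·0.473 / (1 + 0.473) ≈ 0.642
SEM = 15.300 * √(1 − 0.642) = 15.300 * √0.358 ≈ 15.300 * 0.598 ≈ 9.152
SE_diff = SEM * √2 ≈ 9.152 * 1.414 ≈ 12.942
Smallest detectable difference = 2.576*12.942 ≈ 33.339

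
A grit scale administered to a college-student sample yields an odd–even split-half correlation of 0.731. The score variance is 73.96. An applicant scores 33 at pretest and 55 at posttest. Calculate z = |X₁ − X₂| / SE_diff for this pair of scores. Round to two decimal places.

SD = √73.96 ≃ 8.6000
Full-length reliability (Spearman-Brown) = 2(0.731)/(1+0.731) ≃ 0.8446
The standard error of measurement is 8.6000*√(1 − 0.8446) ≃ 8.6000*0.3942 ≃ 3.3902.
Standard error of the difference = 3.3902·√2 ≃ 4.7945
z = 22 / 4.7945 ≃ 4.5886

4.59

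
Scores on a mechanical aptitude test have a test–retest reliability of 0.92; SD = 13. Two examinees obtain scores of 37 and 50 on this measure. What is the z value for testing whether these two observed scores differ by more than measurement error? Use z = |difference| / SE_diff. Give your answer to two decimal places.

SEM = 13.0000·√(1 − 0.9200) ≈ 3.6770
SE_diff = √2 · SEM ≈ 5.2000
z = 13 / 5.2000 ≈ 2.5000

2.50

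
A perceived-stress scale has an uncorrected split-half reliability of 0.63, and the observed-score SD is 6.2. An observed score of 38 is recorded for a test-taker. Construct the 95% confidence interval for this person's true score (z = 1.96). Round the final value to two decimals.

Full-length reliability (Spearman-Brown) = 2(0.63)/(1+0.63) ≈ 0.7730
SEM = 6.2000 * √(1 − 0.7730) = 6.2000 * √0.2270 ≈ 6.2000 * 0.4764 ≈ 2.9539
1.96 * SEM ≈ 5.7897
95% CI: 38 ± 5.7897 = [32.2103, 43.7897]

[32.21, 43.79]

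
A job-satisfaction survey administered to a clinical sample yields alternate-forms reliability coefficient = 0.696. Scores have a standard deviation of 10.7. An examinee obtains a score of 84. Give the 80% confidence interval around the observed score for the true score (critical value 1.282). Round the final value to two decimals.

SEM = 10.7000×√(1 − 0.6960) ≃ 5.8996
Half-width = 1.282×5.8996 ≃ 7.5633
80% CI: 84 ± 7.5633 = [76.4367, 91.5633]

[76.44, 91.56]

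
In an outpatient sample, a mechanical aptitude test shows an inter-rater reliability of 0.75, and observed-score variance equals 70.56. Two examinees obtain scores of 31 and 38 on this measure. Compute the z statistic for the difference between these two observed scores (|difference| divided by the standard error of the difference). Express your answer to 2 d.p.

SD = √70.56 ≈ 8.40000
SEM = 8.40000 · √(1 − 0.75000) = 8.40000 · √0.25000 ≈ 8.40000 · 0.50000 ≈ 4.20000
Standard error of the difference = 4.20000·√2 ≈ 5.93970
z = 7 / 5.93970 ≈ 1.17851

1.18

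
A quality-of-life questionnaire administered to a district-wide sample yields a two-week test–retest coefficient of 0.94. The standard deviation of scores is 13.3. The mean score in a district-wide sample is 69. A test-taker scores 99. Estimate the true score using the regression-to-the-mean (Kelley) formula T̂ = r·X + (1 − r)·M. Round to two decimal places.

97.20

T̂ = 0.9400(99) + 0.0600(69) ≈ 97.2000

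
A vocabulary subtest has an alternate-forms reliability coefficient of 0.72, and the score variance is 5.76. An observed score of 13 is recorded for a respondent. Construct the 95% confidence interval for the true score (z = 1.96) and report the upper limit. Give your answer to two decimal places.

σ = 5.76^(1/2) = 2.400
SEM = 2.400 × √(1 − 0.720) = 2.400 × √0.280 ≃ 2.400 × 0.529 ≃ 1.270
Margin = 1.96 × 1.270 ≃ 2.489
Upper limit = 13 + 2.489 ≃ 15.489

15.49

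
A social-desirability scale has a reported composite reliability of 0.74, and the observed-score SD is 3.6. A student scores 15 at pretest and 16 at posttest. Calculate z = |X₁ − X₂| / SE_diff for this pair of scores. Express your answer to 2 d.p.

0.39

SEM = 3.6000 * √(1 − 0.7400) = 3.6000 * √0.2600 ≈ 3.6000 * 0.5099 ≈ 1.8356
SE_diff = SEM * √2 ≈ 1.8356 * 1.4142 ≈ 2.5960
z = |15 − 16| / 2.5960 = 1 / 2.5960 ≈ 0.3852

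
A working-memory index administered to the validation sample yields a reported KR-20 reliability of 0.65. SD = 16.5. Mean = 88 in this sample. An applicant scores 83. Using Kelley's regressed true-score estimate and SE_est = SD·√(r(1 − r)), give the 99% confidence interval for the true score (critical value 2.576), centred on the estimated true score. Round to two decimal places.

Estimated true score = 0.650×83 + (1 − 0.650)×88 ≈ 84.750
SE_est = SD × √(r(1 − r)) = 16.500 × √0.227 ≈ 16.500 × 0.477 ≈ 7.870
CI = 84.750 ± 2.576 × 7.870 → [64.477, 105.023]

[64.48, 105.02]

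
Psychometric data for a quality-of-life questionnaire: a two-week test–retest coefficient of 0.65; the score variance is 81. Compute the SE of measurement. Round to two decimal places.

5.32

σ = 81^(1/2) = 9.0000
SEM = 9.0000·√(1 − 0.6500) ≈ 5.3245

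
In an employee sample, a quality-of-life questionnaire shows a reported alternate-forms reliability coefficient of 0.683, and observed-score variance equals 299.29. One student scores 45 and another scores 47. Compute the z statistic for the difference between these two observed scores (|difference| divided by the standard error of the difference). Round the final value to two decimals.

0.15

SD = √299.29 ≈ 17.3000
The standard error of measurement is 17.3000·√(1 − 0.6830) ≈ 17.3000·0.5630 ≈ 9.7404.
SE_diff = SEM · √2 ≈ 9.7404 · 1.4142 ≈ 13.7750
z = |45 − 47| / 13.7750 = 2 / 13.7750 ≈ 0.1452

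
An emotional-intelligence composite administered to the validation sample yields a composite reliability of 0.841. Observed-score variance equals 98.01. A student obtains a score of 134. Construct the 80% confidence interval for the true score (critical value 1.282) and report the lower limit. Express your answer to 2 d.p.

128.94

SD = √98.01 = 9.9000
The standard error of measurement is 9.9000·√(1 − 0.8410) ≈ 9.9000·0.3987 ≈ 3.9476.
Half-width = 1.282·3.9476 ≈ 5.0608
Lower limit = 134 − 5.0608 ≈ 128.9392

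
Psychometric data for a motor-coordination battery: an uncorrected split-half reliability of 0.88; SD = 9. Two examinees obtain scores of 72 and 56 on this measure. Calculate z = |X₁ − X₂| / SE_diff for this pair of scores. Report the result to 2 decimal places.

r_full = 2·0.88 / (1 + 0.88) ≈ 0.93617
SEM = 9.00000 · √(1 − 0.93617) = 9.00000 · √0.06383 ≈ 9.00000 · 0.25265 ≈ 2.27381
Standard error of the difference = 2.27381·√2 ≈ 3.21565
z = |72 − 56| / 3.21565 = 16 / 3.21565 ≈ 4.97566

4.98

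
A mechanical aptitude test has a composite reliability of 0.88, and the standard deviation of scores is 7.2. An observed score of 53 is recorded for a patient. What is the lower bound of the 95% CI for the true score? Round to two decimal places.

48.11

The standard error of measurement is 7.200×√(1 − 0.880) ≈ 7.200×0.346 ≈ 2.494.
1.96 × SEM ≈ 4.889
Lower bound: 53 − 4.889 = 48.111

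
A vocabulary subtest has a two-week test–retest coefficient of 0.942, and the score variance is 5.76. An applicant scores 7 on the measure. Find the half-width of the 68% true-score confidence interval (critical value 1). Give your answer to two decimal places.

σ = 5.76^(1/2) = 2.400
SEM = 2.400 · √(1 − 0.942) = 2.400 · √0.058 ≃ 2.400 · 0.241 ≃ 0.578
1 · SEM ≃ 0.578

0.58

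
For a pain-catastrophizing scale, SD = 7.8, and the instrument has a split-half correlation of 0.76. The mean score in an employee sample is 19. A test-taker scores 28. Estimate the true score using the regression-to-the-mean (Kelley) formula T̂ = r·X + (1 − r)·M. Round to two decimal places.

Full-length reliability (Spearman-Brown) = 2(0.76)/(1+0.76) ≈ 0.86364
T̂ = 0.86364(28) + 0.13636(19) ≈ 26.77273

26.77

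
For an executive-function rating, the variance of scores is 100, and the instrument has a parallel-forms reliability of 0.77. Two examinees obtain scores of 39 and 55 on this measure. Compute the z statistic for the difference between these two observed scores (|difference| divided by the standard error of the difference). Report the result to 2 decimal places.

2.36

SD = √100 ≈ 10.000
The standard error of measurement is 10.000×√(1 − 0.770) ≈ 10.000×0.480 ≈ 4.796.
SE_diff = √2 × SEM ≈ 6.782
z = |39 − 55| / 6.782 = 16 / 6.782 ≈ 2.359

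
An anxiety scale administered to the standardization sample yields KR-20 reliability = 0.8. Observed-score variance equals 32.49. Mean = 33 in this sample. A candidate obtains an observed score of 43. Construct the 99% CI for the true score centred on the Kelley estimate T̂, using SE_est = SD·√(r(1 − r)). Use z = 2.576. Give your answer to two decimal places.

[35.13, 46.87]

σ = 32.49^(1/2) = 5.7000
T̂ = r·X + (1 − r)·M = 0.8000×43 + 0.2000×33 = 34.4000 + 6.6000 ≃ 41.0000
SE_est = 5.7000×√(0.8000×0.2000) ≃ 2.2800
99% CI: 41.0000 ± 5.8733 ≃ (35.1267, 46.8733)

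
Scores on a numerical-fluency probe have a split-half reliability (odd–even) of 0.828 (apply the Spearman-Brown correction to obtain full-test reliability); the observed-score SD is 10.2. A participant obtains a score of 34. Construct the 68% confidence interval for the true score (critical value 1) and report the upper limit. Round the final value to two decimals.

Full-length reliability (Spearman-Brown) = 2(0.828)/(1+0.828) ≃ 0.906
The standard error of measurement is 10.200·√(1 − 0.906) ≃ 10.200·0.307 ≃ 3.129.
Half-width = 1·3.129 ≃ 3.129
Upper bound: 34 + 3.129 = 37.129

37.13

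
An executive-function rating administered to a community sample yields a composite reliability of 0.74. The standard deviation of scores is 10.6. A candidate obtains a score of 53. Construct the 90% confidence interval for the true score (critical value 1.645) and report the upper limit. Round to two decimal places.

SEM = 10.60000 · √(1 − 0.74000) = 10.60000 · √0.26000 ≈ 10.60000 · 0.50990 ≈ 5.40496
Margin = 1.645 · 5.40496 ≈ 8.89116
Upper bound: 53 + 8.89116 = 61.89116

61.89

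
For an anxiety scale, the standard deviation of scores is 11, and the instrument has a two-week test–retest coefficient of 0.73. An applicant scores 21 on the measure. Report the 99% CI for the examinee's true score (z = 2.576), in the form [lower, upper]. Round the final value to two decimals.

SEM = 11.0000 * √(1 − 0.7300) = 11.0000 * √0.2700 ≈ 11.0000 * 0.5196 ≈ 5.7158
2.576 * SEM ≈ 14.7238
Interval: (6.2762, 35.7238)

[6.28, 35.72]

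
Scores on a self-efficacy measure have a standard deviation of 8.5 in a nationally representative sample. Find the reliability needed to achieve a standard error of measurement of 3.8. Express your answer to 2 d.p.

0.80

r = 1 − (3.800/8.5)² ≈ 1 − 0.200 ≈ 0.800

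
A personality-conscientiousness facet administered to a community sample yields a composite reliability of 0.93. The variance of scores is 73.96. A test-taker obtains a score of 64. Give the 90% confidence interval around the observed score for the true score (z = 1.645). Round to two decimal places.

σ = 73.96^(1/2) = 8.6000
SEM = 8.6000 * √(1 − 0.9300) = 8.6000 * √0.0700 ≈ 8.6000 * 0.2646 ≈ 2.2753
Half-width = 1.645*2.2753 ≈ 3.7429
Interval: (60.2571, 67.7429)

[60.26, 67.74]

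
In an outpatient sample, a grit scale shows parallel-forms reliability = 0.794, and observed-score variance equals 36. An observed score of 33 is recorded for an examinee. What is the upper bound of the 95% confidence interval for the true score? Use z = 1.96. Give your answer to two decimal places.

σ = 36^(1/2) = 6.00000
SEM = 6.00000×√(1 − 0.79400) ≈ 2.72323
1.96 × SEM ≈ 5.33754
Upper bound: 33 + 5.33754 = 38.33754

38.34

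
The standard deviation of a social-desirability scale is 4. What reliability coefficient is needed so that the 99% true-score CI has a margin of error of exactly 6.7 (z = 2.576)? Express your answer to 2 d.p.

SEM needed = half-width / z = 6.7/2.576 ≈ 2.6009
r = 1 − (SEM / SD)² = 1 − (2.6009 / 4)² ≈ 1 − 0.4228 ≈ 0.5772

0.58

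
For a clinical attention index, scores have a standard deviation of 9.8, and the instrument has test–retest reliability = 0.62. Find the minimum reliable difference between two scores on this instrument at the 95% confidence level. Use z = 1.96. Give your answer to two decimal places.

The standard error of measurement is 9.80000×√(1 − 0.62000) ≈ 9.80000×0.61644 ≈ 6.04113.
SE_diff = √2 × SEM ≈ 8.54344
Smallest detectable difference = 1.96×8.54344 ≈ 16.74515

16.75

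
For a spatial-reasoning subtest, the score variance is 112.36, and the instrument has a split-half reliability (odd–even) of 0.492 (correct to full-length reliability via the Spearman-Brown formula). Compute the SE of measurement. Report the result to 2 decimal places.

6.19

σ = 112.36^(1/2) = 10.600
Full-length reliability (Spearman-Brown) = 2(0.492)/(1+0.492) ≃ 0.660
SEM = 10.600 × √(1 − 0.660) = 10.600 × √0.340 ≃ 10.600 × 0.584 ≃ 6.185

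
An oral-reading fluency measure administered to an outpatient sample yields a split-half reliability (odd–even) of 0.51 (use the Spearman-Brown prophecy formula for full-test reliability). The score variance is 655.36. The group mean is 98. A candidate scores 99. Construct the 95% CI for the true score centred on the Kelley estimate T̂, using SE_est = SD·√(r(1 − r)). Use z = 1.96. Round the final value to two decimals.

σ = 655.36^(1/2) = 25.600
Full-length reliability (Spearman-Brown) = 2(0.51)/(1+0.51) ≈ 0.675
T̂ = r·X + (1 − r)·M = 0.675*99 + 0.325*98 ≈ 66.874 + 31.801 ≈ 98.675
SE_est = 25.600*√(0.675*0.325) ≈ 11.986
CI = 98.675 ± 1.96 * 11.986 → [75.184, 122.167]

[75.18, 122.17]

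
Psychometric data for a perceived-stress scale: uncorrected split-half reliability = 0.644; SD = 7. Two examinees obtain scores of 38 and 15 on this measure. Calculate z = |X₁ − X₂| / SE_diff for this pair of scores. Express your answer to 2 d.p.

4.99

Full-length reliability (Spearman-Brown) = 2(0.644)/(1+0.644) ≈ 0.783
SEM = 7.000*√(1 − 0.783) ≈ 3.257
SE_diff = SEM * √2 ≈ 3.257 * 1.414 ≈ 4.607
z = 23 / 4.607 ≈ 4.993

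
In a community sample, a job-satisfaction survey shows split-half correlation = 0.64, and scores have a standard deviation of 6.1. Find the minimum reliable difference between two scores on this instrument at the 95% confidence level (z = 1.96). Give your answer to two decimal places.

Spearman-Brown: r = 2(0.64) / (1 + 0.64) = 1.280 / 1.640 ≈ 0.780
SEM = 6.100·√(1 − 0.780) ≈ 2.858
Standard error of the difference = 2.858·√2 ≈ 4.042
Minimum reliable difference = 1.96 · SE_diff ≈ 1.96 · 4.042 ≈ 7.922

7.92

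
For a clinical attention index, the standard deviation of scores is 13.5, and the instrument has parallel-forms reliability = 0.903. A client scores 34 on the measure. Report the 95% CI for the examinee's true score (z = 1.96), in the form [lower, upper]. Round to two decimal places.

[25.76, 42.24]

SEM = 13.500 × √(1 − 0.903) = 13.500 × √0.097 ≈ 13.500 × 0.311 ≈ 4.205
Margin = 1.96 × 4.205 ≈ 8.241
95% CI: 34 ± 8.241 = [25.759, 42.241]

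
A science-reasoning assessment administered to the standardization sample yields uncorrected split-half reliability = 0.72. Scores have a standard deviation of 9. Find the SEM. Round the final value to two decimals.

3.63

Spearman-Brown: r = 2(0.72) / (1 + 0.72) = 1.4400 / 1.7200 ≈ 0.8372
The standard error of measurement is 9.0000×√(1 − 0.8372) ≈ 9.0000×0.4035 ≈ 3.6313.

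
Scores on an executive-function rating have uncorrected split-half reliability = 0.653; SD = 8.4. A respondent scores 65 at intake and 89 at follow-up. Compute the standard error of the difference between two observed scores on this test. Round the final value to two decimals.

5.44

r_full = 2·0.653 / (1 + 0.653) ≈ 0.790
SEM = 8.400 * √(1 − 0.790) = 8.400 * √0.210 ≈ 8.400 * 0.458 ≈ 3.849
SE_diff = SEM * √2 ≈ 3.849 * 1.414 ≈ 5.443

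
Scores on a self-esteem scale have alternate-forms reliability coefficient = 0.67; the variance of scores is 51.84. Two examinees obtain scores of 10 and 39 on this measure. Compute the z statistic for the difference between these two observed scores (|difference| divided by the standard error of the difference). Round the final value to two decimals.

SD = √51.84 = 7.2000
SEM = 7.2000 · √(1 − 0.6700) = 7.2000 · √0.3300 ≈ 7.2000 · 0.5745 ≈ 4.1361
Standard error of the difference = 4.1361·√2 ≈ 5.8493
z = |10 − 39| / 5.8493 = 29 / 5.8493 ≈ 4.9579

4.96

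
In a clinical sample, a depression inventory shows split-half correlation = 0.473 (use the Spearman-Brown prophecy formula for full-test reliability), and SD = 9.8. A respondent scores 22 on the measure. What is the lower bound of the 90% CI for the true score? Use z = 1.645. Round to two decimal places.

r_full = 2·0.473 / (1 + 0.473) ≈ 0.6422
SEM = 9.8000×√(1 − 0.6422) ≈ 5.8618
Margin = 1.645 × 5.8618 ≈ 9.6426
Lower limit = 22 − 9.6426 ≈ 12.3574

12.36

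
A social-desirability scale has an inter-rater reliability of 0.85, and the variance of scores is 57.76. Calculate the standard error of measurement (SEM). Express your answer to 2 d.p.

SD = √57.76 = 7.600
SEM = 7.600*√(1 − 0.850) ≈ 2.943

2.94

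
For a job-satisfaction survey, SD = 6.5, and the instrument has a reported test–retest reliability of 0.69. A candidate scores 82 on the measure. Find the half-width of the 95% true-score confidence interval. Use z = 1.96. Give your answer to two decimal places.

SEM = 6.500·√(1 − 0.690) ≈ 3.619
Half-width = 1.96·3.619 ≈ 7.093

7.09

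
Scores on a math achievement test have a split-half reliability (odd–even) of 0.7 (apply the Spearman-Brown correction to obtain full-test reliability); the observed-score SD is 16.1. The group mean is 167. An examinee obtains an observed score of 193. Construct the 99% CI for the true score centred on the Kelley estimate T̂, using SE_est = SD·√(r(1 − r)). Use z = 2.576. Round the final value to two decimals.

[172.60, 204.22]

Full-length reliability (Spearman-Brown) = 2(0.7)/(1+0.7) ≃ 0.8235
T̂ = 0.8235(193) + 0.1765(167) ≃ 188.4118
SE_est = SD × √(r(1 − r)) = 16.1000 × √0.1453 ≃ 16.1000 × 0.3812 ≃ 6.1376
CI = 188.4118 ± 2.576 × 6.1376 → [172.6012, 204.2223]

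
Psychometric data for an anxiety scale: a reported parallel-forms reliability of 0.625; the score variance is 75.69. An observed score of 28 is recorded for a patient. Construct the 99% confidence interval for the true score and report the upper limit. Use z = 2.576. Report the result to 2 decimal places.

SD = √75.69 = 8.700
SEM = 8.700 × √(1 − 0.625) = 8.700 × √0.375 ≈ 8.700 × 0.612 ≈ 5.328
2.576 × SEM ≈ 13.724
Upper bound: 28 + 13.724 = 41.724

41.72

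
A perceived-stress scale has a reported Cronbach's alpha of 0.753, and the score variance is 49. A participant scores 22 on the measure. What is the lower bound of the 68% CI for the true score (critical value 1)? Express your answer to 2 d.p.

18.52

SD = √49 ≃ 7.000
The standard error of measurement is 7.000×√(1 − 0.753) ≃ 7.000×0.497 ≃ 3.479.
Half-width = 1×3.479 ≃ 3.479
Lower limit = 22 − 3.479 ≃ 18.521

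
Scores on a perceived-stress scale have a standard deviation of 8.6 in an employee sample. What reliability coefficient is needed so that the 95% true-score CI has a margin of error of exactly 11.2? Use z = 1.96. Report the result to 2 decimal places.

SEM needed = half-width / z = 11.2/1.96 ≈ 5.71429
r = 1 − (SEM / SD)² = 1 − (5.71429 / 8.6)² ≈ 1 − 0.44150 ≈ 0.55850

0.56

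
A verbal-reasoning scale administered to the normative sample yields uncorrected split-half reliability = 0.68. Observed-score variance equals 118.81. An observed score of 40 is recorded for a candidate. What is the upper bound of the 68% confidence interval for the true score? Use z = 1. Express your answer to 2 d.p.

44.76

SD = √118.81 ≈ 10.900
Full-length reliability (Spearman-Brown) = 2(0.68)/(1+0.68) ≈ 0.810
SEM = 10.900*√(1 − 0.810) ≈ 4.757
Margin = 1 * 4.757 ≈ 4.757
Upper bound: 40 + 4.757 = 44.757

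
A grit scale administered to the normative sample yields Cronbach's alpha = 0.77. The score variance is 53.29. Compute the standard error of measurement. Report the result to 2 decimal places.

SD = √53.29 = 7.30000
SEM = 7.30000 × √(1 − 0.77000) = 7.30000 × √0.23000 ≈ 7.30000 × 0.47958 ≈ 3.50096

3.50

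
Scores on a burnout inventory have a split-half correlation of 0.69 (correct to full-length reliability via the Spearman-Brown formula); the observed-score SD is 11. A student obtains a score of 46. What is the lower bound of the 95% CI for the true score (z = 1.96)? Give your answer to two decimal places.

r_full = 2·0.69 / (1 + 0.69) ≈ 0.817
SEM = 11.000*√(1 − 0.817) ≈ 4.711
Margin = 1.96 * 4.711 ≈ 9.234
Lower bound: 46 − 9.234 = 36.766

36.77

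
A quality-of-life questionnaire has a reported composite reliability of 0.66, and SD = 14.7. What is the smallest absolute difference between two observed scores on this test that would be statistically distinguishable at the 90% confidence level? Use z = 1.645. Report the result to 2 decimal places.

The standard error of measurement is 14.700×√(1 − 0.660) ≃ 14.700×0.583 ≃ 8.571.
SE_diff = SEM × √2 ≃ 8.571 × 1.414 ≃ 12.122
Smallest detectable difference = 1.645×12.122 ≃ 19.941

19.94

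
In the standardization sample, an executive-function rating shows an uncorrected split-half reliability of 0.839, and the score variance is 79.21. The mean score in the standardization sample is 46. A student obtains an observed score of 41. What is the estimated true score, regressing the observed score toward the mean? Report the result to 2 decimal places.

41.44

Full-length reliability (Spearman-Brown) = 2(0.839)/(1+0.839) ≈ 0.912
T̂ = r·X + (1 − r)·M = 0.912×41 + 0.088×46 ≈ 37.411 + 4.027 ≈ 41.438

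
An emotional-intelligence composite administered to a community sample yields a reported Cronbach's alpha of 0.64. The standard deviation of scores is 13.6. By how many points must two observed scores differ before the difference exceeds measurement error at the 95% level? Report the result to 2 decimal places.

22.62

SEM = 13.6000 · √(1 − 0.6400) = 13.6000 · √0.3600 ≈ 13.6000 · 0.6000 ≈ 8.1600
Standard error of the difference = 8.1600·√2 ≈ 11.5400
Smallest detectable difference = 1.96·11.5400 ≈ 22.6184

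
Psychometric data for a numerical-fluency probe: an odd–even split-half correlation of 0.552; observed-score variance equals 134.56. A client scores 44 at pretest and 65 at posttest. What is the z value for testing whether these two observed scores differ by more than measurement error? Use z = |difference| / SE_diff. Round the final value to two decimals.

2.38

SD = √134.56 ≈ 11.6000
Spearman-Brown: r = 2(0.552) / (1 + 0.552) = 1.1040 / 1.5520 ≈ 0.7113
SEM = 11.6000 * √(1 − 0.7113) = 11.6000 * √0.2887 ≈ 11.6000 * 0.5373 ≈ 6.2323
SE_diff = SEM * √2 ≈ 6.2323 * 1.4142 ≈ 8.8139
z = 21 / 8.8139 ≈ 2.3826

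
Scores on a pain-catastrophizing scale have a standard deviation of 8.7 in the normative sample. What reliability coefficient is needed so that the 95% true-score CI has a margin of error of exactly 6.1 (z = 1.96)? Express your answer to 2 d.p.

0.87

SEM needed = half-width / z = 6.1/1.96 ≈ 3.1122
Required reliability = 1 − (SEM/SD)² = 1 − 0.1280 ≈ 0.8720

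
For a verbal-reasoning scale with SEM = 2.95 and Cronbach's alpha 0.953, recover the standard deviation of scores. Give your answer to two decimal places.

13.61

σ = SEM·(1 − r)^(−1/2) ≈ 2.95*4.61266 ≈ 13.60734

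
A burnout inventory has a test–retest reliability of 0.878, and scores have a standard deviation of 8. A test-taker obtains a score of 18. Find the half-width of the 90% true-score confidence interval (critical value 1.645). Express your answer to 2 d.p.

SEM = 8.000 * √(1 − 0.878) = 8.000 * √0.122 ≃ 8.000 * 0.349 ≃ 2.794
Margin = 1.645 * 2.794 ≃ 4.597

4.60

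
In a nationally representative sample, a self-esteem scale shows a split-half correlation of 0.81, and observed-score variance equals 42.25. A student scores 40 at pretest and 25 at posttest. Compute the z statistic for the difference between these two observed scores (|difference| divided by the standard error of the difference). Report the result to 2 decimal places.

5.04

σ = 42.25^(1/2) = 6.500
Spearman-Brown: r = 2(0.81) / (1 + 0.81) = 1.620 / 1.810 ≈ 0.895
SEM = 6.500 · √(1 − 0.895) = 6.500 · √0.105 ≈ 6.500 · 0.324 ≈ 2.106
Standard error of the difference = 2.106·√2 ≈ 2.978
z = 15 / 2.978 ≈ 5.036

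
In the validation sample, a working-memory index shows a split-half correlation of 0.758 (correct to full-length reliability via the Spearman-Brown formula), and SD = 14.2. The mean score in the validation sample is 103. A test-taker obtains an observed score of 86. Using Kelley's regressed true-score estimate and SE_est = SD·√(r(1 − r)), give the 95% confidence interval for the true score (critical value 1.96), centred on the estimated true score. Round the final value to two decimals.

[78.75, 97.93]

Full-length reliability (Spearman-Brown) = 2(0.758)/(1+0.758) ≃ 0.862
T̂ = r·X + (1 − r)·M = 0.862·86 + 0.138·103 ≃ 74.162 + 14.179 ≃ 88.340
SE_est = SD · √(r(1 − r)) = 14.200 · √0.119 ≃ 14.200 · 0.345 ≃ 4.892
CI = 88.340 ± 1.96 · 4.892 → [78.751, 97.929]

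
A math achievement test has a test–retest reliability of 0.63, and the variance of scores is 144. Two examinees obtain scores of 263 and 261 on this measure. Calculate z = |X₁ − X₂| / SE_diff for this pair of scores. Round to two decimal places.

σ = 144^(1/2) = 12.0000
SEM = 12.0000·√(1 − 0.6300) ≃ 7.2993
SE_diff = SEM · √2 ≃ 7.2993 · 1.4142 ≃ 10.3228
z = 2 / 10.3228 ≃ 0.1937

0.19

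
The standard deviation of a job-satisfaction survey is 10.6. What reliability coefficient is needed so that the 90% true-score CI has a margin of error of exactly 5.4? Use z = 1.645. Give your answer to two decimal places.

Required SEM = 5.4 / 1.645 ≈ 3.283
Required reliability = 1 − (SEM/SD)² = 1 − 0.096 ≈ 0.904

0.90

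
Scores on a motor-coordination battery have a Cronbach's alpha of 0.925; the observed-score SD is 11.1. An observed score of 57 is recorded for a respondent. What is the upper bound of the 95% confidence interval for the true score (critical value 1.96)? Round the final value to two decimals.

SEM = 11.1000 * √(1 − 0.9250) = 11.1000 * √0.0750 ≃ 11.1000 * 0.2739 ≃ 3.0399
1.96 * SEM ≃ 5.9581
Upper bound: 57 + 5.9581 = 62.9581

62.96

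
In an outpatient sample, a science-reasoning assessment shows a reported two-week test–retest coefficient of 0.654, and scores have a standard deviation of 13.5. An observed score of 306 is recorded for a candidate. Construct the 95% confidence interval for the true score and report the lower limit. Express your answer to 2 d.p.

SEM = 13.500 · √(1 − 0.654) = 13.500 · √0.346 ≈ 13.500 · 0.588 ≈ 7.941
Margin = 1.96 · 7.941 ≈ 15.564
Lower limit = 306 − 15.564 ≈ 290.436

290.44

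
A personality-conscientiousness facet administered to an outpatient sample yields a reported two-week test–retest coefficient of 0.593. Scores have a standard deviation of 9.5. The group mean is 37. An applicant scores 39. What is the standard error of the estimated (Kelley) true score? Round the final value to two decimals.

SE_est = 9.500·√[r(1 − r)] ≈ 4.667

4.67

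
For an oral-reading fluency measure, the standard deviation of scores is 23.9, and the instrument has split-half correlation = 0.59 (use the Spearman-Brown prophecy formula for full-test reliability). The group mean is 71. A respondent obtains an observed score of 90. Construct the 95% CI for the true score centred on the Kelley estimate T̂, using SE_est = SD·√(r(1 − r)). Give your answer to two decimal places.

[64.61, 105.59]

Full-length reliability (Spearman-Brown) = 2(0.59)/(1+0.59) ≈ 0.7421
Estimated true score = 0.7421·90 + (1 − 0.7421)·71 ≈ 85.1006
SE_est = 23.9000·√[r(1 − r)] ≈ 10.4552
CI = 85.1006 ± 1.96 · 10.4552 → [64.6084, 105.5929]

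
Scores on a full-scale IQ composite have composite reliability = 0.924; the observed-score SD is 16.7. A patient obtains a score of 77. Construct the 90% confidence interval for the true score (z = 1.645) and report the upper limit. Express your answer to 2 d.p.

SEM = 16.700 × √(1 − 0.924) = 16.700 × √0.076 ≃ 16.700 × 0.276 ≃ 4.604
Half-width = 1.645×4.604 ≃ 7.573
Upper limit = 77 + 7.573 ≃ 84.573

84.57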